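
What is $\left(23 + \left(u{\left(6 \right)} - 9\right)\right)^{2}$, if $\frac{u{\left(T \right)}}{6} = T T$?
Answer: $52900$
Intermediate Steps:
$u{\left(T \right)} = 6 T^{2}$ ($u{\left(T \right)} = 6 T T = 6 T^{2}$)
$\left(23 + \left(u{\left(6 \right)} - 9\right)\right)^{2} = \left(23 + \left(6 \cdot 6^{2} - 9\right)\right)^{2} = \left(23 + \left(6 \cdot 36 - 9\right)\right)^{2} = \left(23 + \left(216 - 9\right)\right)^{2} = \left(23 + 207\right)^{2} = 230^{2} = 52900$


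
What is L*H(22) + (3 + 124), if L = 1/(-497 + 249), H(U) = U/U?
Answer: 31495/248 ≈ 127.00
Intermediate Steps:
H(U) = 1
L = -1/248 (L = 1/(-248) = -1/248 ≈ -0.0040323)
L*H(22) + (3 + 124) = -1/248*1 + (3 + 124) = -1/248 + 127 = 31495/248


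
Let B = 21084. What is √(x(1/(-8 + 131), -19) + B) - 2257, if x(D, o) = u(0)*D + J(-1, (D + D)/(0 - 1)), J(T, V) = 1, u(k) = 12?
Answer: -2257 + √35444049/41 ≈ -2111.8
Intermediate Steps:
x(D, o) = 1 + 12*D (x(D, o) = 12*D + 1 = 1 + 12*D)
√(x(1/(-8 + 131), -19) + B) - 2257 = √((1 + 12/(-8 + 131)) + 21084) - 2257 = √((1 + 12/123) + 21084) - 2257 = √((1 + 12*(1/123)) + 21084) - 2257 = √((1 + 4/41) + 21084) - 2257 = √(45/41 + 21084) - 2257 = √(864489/41) - 2257 = √35444049/41 - 2257 = -2257 + √35444049/41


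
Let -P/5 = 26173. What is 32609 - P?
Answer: 163474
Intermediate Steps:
P = -130865 (P = -5*26173 = -130865)
32609 - P = 32609 - 1*(-130865) = 32609 + 130865 = 163474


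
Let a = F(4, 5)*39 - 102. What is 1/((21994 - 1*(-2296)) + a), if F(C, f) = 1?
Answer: 1/24227 ≈ 4.1276e-5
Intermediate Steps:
a = -63 (a = 1*39 - 102 = 39 - 102 = -63)
1/((21994 - 1*(-2296)) + a) = 1/((21994 - 1*(-2296)) - 63) = 1/((21994 + 2296) - 63) = 1/(24290 - 63) = 1/24227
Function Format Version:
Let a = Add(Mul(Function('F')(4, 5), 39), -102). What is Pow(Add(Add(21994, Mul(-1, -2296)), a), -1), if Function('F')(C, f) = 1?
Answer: Rational(1, 24227) ≈ 4.1276e-5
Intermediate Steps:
a = -63 (a = Add(Mul(1, 39), -102) = Add(39, -102) = -63)
Pow(Add(Add(21994, Mul(-1, -2296)), a), -1) = Pow(Add(Add(21994, Mul(-1, -2296)), -63), -1) = Pow(Add(Add(21994, 2296), -63), -1) = Pow(Add(24290, -63), -1) = Pow(24227, -1) = Rational(1, 24227)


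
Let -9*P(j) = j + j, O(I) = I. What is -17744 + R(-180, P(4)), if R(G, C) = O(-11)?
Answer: -17755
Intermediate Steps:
P(j) = -2*j/9 (P(j) = -(j + j)/9 = -2*j/9)
R(G, C) = -11
-17744 + R(-180, P(4)) = -17744 - 11 = -17755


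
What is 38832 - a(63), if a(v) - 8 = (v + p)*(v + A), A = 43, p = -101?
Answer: 42852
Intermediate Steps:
a(v) = 8 + (-101 + v)*(43 + v) (a(v) = 8 + (v - 101)*(v + 43) = 8 + (-101 + v)*(43 + v))
38832 - a(63) = 38832 - (-4335 + 63**2 - 58*63) = 38832 - (-4335 + 3969 - 3654) = 38832 - 1*(-4020) = 38832 + 4020 = 42852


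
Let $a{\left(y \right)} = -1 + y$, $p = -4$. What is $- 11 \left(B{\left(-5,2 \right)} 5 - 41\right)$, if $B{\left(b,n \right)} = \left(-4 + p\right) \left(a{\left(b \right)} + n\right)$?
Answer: $-1309$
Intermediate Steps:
$B{\left(b,n \right)} = 8 - 8 b - 8 n$ ($B{\left(b,n \right)} = \left(-4 - 4\right) \left(\left(-1 + b\right) + n\right) = - 8 \left(-1 + b + n\right) = 8 - 8 b - 8 n$)
$- 11 \left(B{\left(-5,2 \right)} 5 - 41\right) = - 11 \left(\left(8 - -40 - 16\right) 5 - 41\right) = - 11 \left(\left(8 + 40 - 16\right) 5 - 41\right) = - 11 \left(32 \cdot 5 - 41\right) = - 11 \left(160 - 41\right) = \left(-11\right) 119 = -1309$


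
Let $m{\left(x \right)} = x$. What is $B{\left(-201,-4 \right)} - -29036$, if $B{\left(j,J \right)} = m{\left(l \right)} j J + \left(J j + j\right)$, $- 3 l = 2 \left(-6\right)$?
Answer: $32855$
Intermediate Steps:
$l = 4$ ($l = - \frac{2 \left(-6\right)}{3} = \left(- \frac{1}{3}\right) \left(-12\right) = 4$)
$B{\left(j,J \right)} = j + 5 J j$ ($B{\left(j,J \right)} = 4 j J + \left(J j + j\right) = 4 J j + \left(j + J j\right) = j + 5 J j$)
$B{\left(-201,-4 \right)} - -29036 = - 201 \left(1 + 5 \left(-4\right)\right) - -29036 = - 201 \left(1 - 20\right) + 29036 = \left(-201\right) \left(-19\right) + 29036 = 3819 + 29036 = 32855$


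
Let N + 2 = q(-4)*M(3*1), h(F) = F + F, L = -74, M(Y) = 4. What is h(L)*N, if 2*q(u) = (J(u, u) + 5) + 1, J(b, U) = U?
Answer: -296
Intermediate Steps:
h(F) = 2*F
q(u) = 3 + u/2 (q(u) = ((u + 5) + 1)/2 = ((5 + u) + 1)/2 = (6 + u)/2 = 3 + u/2)
N = 2 (N = -2 + (3 + (1/2)*(-4))*4 = -2 + (3 - 2)*4 = -2 + 1*4 = -2 + 4 = 2)
h(L)*N = (2*(-74))*2 = -148*2 = -296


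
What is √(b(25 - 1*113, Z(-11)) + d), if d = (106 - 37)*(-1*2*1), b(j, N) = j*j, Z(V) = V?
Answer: √7606 ≈ 87.212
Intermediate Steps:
b(j, N) = j²
d = -138 (d = 69*(-2*1) = 69*(-2) = -138)
√(b(25 - 1*113, Z(-11)) + d) = √((25 - 1*113)² - 138) = √((25 - 113)² - 138) = √((-88)² - 138) = √(7744 - 138) = √7606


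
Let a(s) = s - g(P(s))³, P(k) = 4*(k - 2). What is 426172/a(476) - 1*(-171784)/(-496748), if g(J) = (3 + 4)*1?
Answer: 7559901478/2359553 ≈ 3204.0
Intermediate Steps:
P(k) = -8 + 4*k (P(k) = 4*(-2 + k) = -8 + 4*k)
g(J) = 7 (g(J) = 7*1 = 7)
a(s) = -343 + s (a(s) = s - 1*7³ = s - 1*343 = s - 343 = -343 + s)
426172/a(476) - 1*(-171784)/(-496748) = 426172/(-343 + 476) - 1*(-171784)/(-496748) = 426172/133 + 171784*(-1/496748) = 426172*(1/133) - 42946/124187 = 426172/133 - 42946/124187 = 7559901478/2359553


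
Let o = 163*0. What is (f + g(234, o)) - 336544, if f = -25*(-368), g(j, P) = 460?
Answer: -326884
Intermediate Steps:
o = 0
f = 9200
(f + g(234, o)) - 336544 = (9200 + 460) - 336544 = 9660 - 336544 = -326884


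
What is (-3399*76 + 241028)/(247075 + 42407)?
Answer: -8648/144741 ≈ -0.059748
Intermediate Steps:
(-3399*76 + 241028)/(247075 + 42407) = (-258324 + 241028)/289482 = -17296*1/289482 = -8648/144741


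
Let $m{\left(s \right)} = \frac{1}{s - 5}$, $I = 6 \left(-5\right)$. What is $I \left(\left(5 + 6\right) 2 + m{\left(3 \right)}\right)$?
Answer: $-645$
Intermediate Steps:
$I = -30$
$m{\left(s \right)} = \frac{1}{-5 + s}$
$I \left(\left(5 + 6\right) 2 + m{\left(3 \right)}\right) = - 30 \left(\left(5 + 6\right) 2 + \frac{1}{-5 + 3}\right) = - 30 \left(11 \cdot 2 + \frac{1}{-2}\right) = - 30 \left(22 - \frac{1}{2}\right) = \left(-30\right) \frac{43}{2} = -645$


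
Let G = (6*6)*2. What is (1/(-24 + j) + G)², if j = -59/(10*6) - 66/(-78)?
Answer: 1835385495696/354455929 ≈ 5178.0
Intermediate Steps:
G = 72 (G = 36*2 = 72)
j = -107/780 (j = -59/60 - 66*(-1/78) = -59*1/60 + 11/13 = -59/60 + 11/13 = -107/780 ≈ -0.13718)
(1/(-24 + j) + G)² = (1/(-24 - 107/780) + 72)² = (1/(-18827/780) + 72)² = (-780/18827 + 72)² = (1354764/18827)² = 1835385495696/354455929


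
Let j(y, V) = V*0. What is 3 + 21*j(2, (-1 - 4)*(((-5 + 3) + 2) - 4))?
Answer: 3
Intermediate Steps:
j(y, V) = 0
3 + 21*j(2, (-1 - 4)*(((-5 + 3) + 2) - 4)) = 3 + 21*0 = 3 + 0 = 3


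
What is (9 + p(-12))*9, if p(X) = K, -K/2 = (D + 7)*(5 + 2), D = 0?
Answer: -801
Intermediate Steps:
K = -98 (K = -2*(0 + 7)*(5 + 2) = -14*7 = -2*49 = -98)
p(X) = -98
(9 + p(-12))*9 = (9 - 98)*9 = -89*9 = -801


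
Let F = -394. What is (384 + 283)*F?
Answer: -262798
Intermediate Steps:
(384 + 283)*F = (384 + 283)*(-394) = 667*(-394) = -262798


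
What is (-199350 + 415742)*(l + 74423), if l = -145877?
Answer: -15462073968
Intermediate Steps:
(-199350 + 415742)*(l + 74423) = (-199350 + 415742)*(-145877 + 74423) = 216392*(-71454) = -15462073968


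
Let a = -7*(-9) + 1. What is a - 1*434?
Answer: -370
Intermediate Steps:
a = 64 (a = 63 + 1 = 64)
a - 1*434 = 64 - 1*434 = 64 - 434 = -370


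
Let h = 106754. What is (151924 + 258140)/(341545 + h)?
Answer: 136688/149433 ≈ 0.91471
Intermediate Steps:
(151924 + 258140)/(341545 + h) = (151924 + 258140)/(341545 + 106754) = 410064/448299 = 410064*(1/448299) = 136688/149433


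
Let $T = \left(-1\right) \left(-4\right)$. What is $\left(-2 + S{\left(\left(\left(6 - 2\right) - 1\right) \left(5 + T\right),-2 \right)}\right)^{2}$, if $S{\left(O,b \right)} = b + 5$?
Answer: $1$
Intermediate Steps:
$T = 4$
$S{\left(O,b \right)} = 5 + b$
$\left(-2 + S{\left(\left(\left(6 - 2\right) - 1\right) \left(5 + T\right),-2 \right)}\right)^{2} = \left(-2 + \left(5 - 2\right)\right)^{2} = \left(-2 + 3\right)^{2} = 1^{2} = 1$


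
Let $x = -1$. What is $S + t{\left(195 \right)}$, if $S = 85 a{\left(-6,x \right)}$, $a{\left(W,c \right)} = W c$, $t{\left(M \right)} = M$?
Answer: $705$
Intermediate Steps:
$S = 510$ ($S = 85 \left(\left(-6\right) \left(-1\right)\right) = 85 \cdot 6 = 510$)
$S + t{\left(195 \right)} = 510 + 195 = 705$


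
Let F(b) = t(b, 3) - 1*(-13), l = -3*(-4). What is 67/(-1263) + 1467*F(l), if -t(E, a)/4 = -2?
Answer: 38909174/1263 ≈ 30807.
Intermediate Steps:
t(E, a) = 8 (t(E, a) = -4*(-2) = 8)
l = 12
F(b) = 21 (F(b) = 8 - 1*(-13) = 8 + 13 = 21)
67/(-1263) + 1467*F(l) = 67/(-1263) + 1467*21 = 67*(-1/1263) + 30807 = -67/1263 + 30807 = 38909174/1263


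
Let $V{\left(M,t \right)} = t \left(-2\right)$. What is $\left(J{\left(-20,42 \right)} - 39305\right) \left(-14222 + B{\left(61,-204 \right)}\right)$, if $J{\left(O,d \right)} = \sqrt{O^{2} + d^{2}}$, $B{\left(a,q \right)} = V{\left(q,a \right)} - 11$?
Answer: $564223275 - 28710 \sqrt{541} \approx 5.6356 \cdot 10^{8}$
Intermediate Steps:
$V{\left(M,t \right)} = - 2 t$
$B{\left(a,q \right)} = -11 - 2 a$ ($B{\left(a,q \right)} = - 2 a - 11 = -11 - 2 a$)
$\left(J{\left(-20,42 \right)} - 39305\right) \left(-14222 + B{\left(61,-204 \right)}\right) = \left(\sqrt{\left(-20\right)^{2} + 42^{2}} - 39305\right) \left(-14222 - 133\right) = \left(\sqrt{400 + 1764} - 39305\right) \left(-14222 - 133\right) = \left(\sqrt{2164} - 39305\right) \left(-14222 - 133\right) = \left(2 \sqrt{541} - 39305\right) \left(-14355\right) = \left(-39305 + 2 \sqrt{541}\right) \left(-14355\right) = 564223275 - 28710 \sqrt{541}$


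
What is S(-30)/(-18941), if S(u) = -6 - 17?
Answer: 23/18941 ≈ 0.0012143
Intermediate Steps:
S(u) = -23
S(-30)/(-18941) = -23/(-18941) = -23*(-1/18941) = 23/18941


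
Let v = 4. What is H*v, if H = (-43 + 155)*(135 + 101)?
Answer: 105728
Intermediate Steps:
H = 26432 (H = 112*236 = 26432)
H*v = 26432*4 = 105728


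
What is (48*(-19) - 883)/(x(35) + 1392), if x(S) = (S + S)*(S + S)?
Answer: -1795/6292 ≈ -0.28528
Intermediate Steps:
x(S) = 4*S² (x(S) = (2*S)*(2*S) = 4*S²)
(48*(-19) - 883)/(x(35) + 1392) = (48*(-19) - 883)/(4*35² + 1392) = (-912 - 883)/(4*1225 + 1392) = -1795/(4900 + 1392) = -1795/6292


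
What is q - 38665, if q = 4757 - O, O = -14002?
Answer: -19906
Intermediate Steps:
q = 18759 (q = 4757 - 1*(-14002) = 4757 + 14002 = 18759)
q - 38665 = 18759 - 38665 = -19906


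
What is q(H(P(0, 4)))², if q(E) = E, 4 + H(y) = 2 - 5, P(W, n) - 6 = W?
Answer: 49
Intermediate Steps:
P(W, n) = 6 + W
H(y) = -7 (H(y) = -4 + (2 - 5) = -4 - 3 = -7)
q(H(P(0, 4)))² = (-7)² = 49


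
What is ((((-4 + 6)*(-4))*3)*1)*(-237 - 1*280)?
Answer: 12408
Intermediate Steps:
((((-4 + 6)*(-4))*3)*1)*(-237 - 1*280) = (((2*(-4))*3)*1)*(-237 - 280) = (-8*3*1)*(-517) = -24*1*(-517) = -24*(-517) = 12408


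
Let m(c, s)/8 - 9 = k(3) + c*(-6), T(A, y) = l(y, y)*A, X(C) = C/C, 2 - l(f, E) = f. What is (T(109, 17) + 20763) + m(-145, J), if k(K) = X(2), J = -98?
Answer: 26168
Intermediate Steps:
l(f, E) = 2 - f
X(C) = 1
k(K) = 1
T(A, y) = A*(2 - y) (T(A, y) = (2 - y)*A = A*(2 - y))
m(c, s) = 80 - 48*c (m(c, s) = 72 + 8*(1 + c*(-6)) = 72 + 8*(1 - 6*c) = 72 + (8 - 48*c) = 80 - 48*c)
(T(109, 17) + 20763) + m(-145, J) = (109*(2 - 1*17) + 20763) + (80 - 48*(-145)) = (109*(2 - 17) + 20763) + (80 + 6960) = (109*(-15) + 20763) + 7040 = (-1635 + 20763) + 7040 = 19128 + 7040 = 26168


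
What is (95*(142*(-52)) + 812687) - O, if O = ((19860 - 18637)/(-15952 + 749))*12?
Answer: 1690694697/15203 ≈ 1.1121e+5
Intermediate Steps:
O = -14676/15203 (O = (1223/(-15203))*12 = (1223*(-1/15203))*12 = -1223/15203*12 = -14676/15203 ≈ -0.96534)
(95*(142*(-52)) + 812687) - O = (95*(142*(-52)) + 812687) - 1*(-14676/15203) = (95*(-7384) + 812687) + 14676/15203 = (-701480 + 812687) + 14676/15203 = 111207 + 14676/15203 = 1690694697/15203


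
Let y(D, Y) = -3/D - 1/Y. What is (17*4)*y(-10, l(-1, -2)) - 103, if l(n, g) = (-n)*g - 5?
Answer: -2551/35 ≈ -72.886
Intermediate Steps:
l(n, g) = -5 - g*n (l(n, g) = -g*n - 5 = -5 - g*n)
y(D, Y) = -1/Y - 3/D
(17*4)*y(-10, l(-1, -2)) - 103 = (17*4)*(-1/(-5 - 1*(-2)*(-1)) - 3/(-10)) - 103 = 68*(-1/(-5 - 2) - 3*(-1/10)) - 103 = 68*(-1/(-7) + 3/10) - 103 = 68*(-1*(-1/7) + 3/10) - 103 = 68*(1/7 + 3/10) - 103 = 68*(31/70) - 103 = 1054/35 - 103 = -2551/35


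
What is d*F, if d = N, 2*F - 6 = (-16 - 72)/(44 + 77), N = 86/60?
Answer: 1247/330 ≈ 3.7788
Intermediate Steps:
N = 43/30 (N = 86*(1/60) = 43/30 ≈ 1.4333)
F = 29/11 (F = 3 + ((-16 - 72)/(44 + 77))/2 = 3 + (-88/121)/2 = 3 + (-88*1/121)/2 = 3 + (1/2)*(-8/11) = 3 - 4/11 = 29/11 ≈ 2.6364)
d = 43/30 ≈ 1.4333
d*F = (43/30)*(29/11) = 1247/330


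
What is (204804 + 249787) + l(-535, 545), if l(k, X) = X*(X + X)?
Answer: 1048641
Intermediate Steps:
l(k, X) = 2*X**2 (l(k, X) = X*(2*X) = 2*X**2)
(204804 + 249787) + l(-535, 545) = (204804 + 249787) + 2*545**2 = 454591 + 2*297025 = 454591 + 594050 = 1048641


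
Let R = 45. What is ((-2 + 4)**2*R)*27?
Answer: 4860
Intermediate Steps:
((-2 + 4)**2*R)*27 = ((-2 + 4)**2*45)*27 = (2**2*45)*27 = (4*45)*27 = 180*27 = 4860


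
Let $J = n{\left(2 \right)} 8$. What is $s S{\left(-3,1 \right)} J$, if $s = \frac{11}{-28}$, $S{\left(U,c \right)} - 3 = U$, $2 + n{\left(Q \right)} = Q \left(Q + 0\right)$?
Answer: $0$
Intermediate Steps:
$n{\left(Q \right)} = -2 + Q^{2}$ ($n{\left(Q \right)} = -2 + Q \left(Q + 0\right) = -2 + Q Q = -2 + Q^{2}$)
$S{\left(U,c \right)} = 3 + U$
$J = 16$ ($J = \left(-2 + 2^{2}\right) 8 = \left(-2 + 4\right) 8 = 2 \cdot 8 = 16$)
$s = - \frac{11}{28}$ ($s = 11 \left(- \frac{1}{28}\right) = - \frac{11}{28} \approx -0.39286$)
$s S{\left(-3,1 \right)} J = - \frac{11 \left(3 - 3\right)}{28} \cdot 16 = \left(- \frac{11}{28}\right) 0 \cdot 16 = 0 \cdot 16 = 0$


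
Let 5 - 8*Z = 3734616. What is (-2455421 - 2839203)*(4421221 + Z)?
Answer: -20937032686996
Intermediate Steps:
Z = -3734611/8 (Z = 5/8 - ⅛*3734616 = 5/8 - 466827 = -3734611/8 ≈ -4.6683e+5)
(-2455421 - 2839203)*(4421221 + Z) = (-2455421 - 2839203)*(4421221 - 3734611/8) = -5294624*31635157/8 = -20937032686996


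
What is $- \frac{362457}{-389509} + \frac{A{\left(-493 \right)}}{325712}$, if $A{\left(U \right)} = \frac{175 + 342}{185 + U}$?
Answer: $\frac{3305566335829}{3552297151424} \approx 0.93054$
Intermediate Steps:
$A{\left(U \right)} = \frac{517}{185 + U}$
$- \frac{362457}{-389509} + \frac{A{\left(-493 \right)}}{325712} = - \frac{362457}{-389509} + \frac{517 \frac{1}{185 - 493}}{325712} = \left(-362457\right) \left(- \frac{1}{389509}\right) + \frac{517}{-308} \cdot \frac{1}{325712} = \frac{362457}{389509} + 517 \left(- \frac{1}{308}\right) \frac{1}{325712} = \frac{362457}{389509} - \frac{47}{9119936} = \frac{3305566335829}{3552297151424}$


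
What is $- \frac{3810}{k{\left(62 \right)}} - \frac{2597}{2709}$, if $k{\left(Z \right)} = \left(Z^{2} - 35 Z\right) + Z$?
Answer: $- \frac{1059263}{335916} \approx -3.1534$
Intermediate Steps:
$k{\left(Z \right)} = Z^{2} - 34 Z$
$- \frac{3810}{k{\left(62 \right)}} - \frac{2597}{2709} = - \frac{3810}{62 \left(-34 + 62\right)} - \frac{2597}{2709} = - \frac{3810}{62 \cdot 28} - \frac{371}{387} = - \frac{3810}{1736} - \frac{371}{387} = \left(-3810\right) \frac{1}{1736} - \frac{371}{387} = - \frac{1905}{868} - \frac{371}{387} = - \frac{1059263}{335916}$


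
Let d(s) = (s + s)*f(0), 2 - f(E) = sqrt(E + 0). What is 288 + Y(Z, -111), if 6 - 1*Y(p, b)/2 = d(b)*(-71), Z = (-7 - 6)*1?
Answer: -62748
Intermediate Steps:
Z = -13 (Z = -13*1 = -13)
f(E) = 2 - sqrt(E) (f(E) = 2 - sqrt(E + 0) = 2 - sqrt(E))
d(s) = 4*s (d(s) = (s + s)*(2 - sqrt(0)) = (2*s)*(2 - 1*0) = (2*s)*(2 + 0) = (2*s)*2 = 4*s)
Y(p, b) = 12 + 568*b (Y(p, b) = 12 - 2*4*b*(-71) = 12 - (-568)*b = 12 + 568*b)
288 + Y(Z, -111) = 288 + (12 + 568*(-111)) = 288 + (12 - 63048) = 288 - 63036 = -62748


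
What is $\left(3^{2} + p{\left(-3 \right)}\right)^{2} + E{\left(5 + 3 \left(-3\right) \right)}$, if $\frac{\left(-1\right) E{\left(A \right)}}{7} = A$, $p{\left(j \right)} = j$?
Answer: $64$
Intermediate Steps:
$E{\left(A \right)} = - 7 A$
$\left(3^{2} + p{\left(-3 \right)}\right)^{2} + E{\left(5 + 3 \left(-3\right) \right)} = \left(3^{2} - 3\right)^{2} - 7 \left(5 + 3 \left(-3\right)\right) = \left(9 - 3\right)^{2} - 7 \left(5 - 9\right) = 6^{2} - -28 = 36 + 28 = 64$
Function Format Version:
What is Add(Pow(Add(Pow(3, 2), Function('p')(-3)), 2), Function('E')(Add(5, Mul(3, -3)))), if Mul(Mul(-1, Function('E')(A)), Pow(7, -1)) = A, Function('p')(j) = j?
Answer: 64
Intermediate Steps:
Function('E')(A) = Mul(-7, A)
Add(Pow(Add(Pow(3, 2), Function('p')(-3)), 2), Function('E')(Add(5, Mul(3, -3)))) = Add(Pow(Add(Pow(3, 2), -3), 2), Mul(-7, Add(5, Mul(3, -3)))) = Add(Pow(Add(9, -3), 2), Mul(-7, Add(5, -9))) = Add(Pow(6, 2), Mul(-7, -4)) = Add(36, 28) = 64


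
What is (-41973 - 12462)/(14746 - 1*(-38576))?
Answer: -18145/17774 ≈ -1.0209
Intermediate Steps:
(-41973 - 12462)/(14746 - 1*(-38576)) = -54435/(14746 + 38576) = -54435/53322 = -54435*1/53322 = -18145/17774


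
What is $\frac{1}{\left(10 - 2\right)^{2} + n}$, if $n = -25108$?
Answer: $- \frac{1}{25044} \approx -3.993 \cdot 10^{-5}$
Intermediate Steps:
$\frac{1}{\left(10 - 2\right)^{2} + n} = \frac{1}{\left(10 - 2\right)^{2} - 25108} = \frac{1}{8^{2} - 25108} = \frac{1}{64 - 25108} = \frac{1}{-25044} = - \frac{1}{25044}$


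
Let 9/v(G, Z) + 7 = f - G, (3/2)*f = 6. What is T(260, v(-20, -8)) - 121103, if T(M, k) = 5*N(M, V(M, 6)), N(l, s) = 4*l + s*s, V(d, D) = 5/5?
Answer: -115898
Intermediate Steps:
V(d, D) = 1 (V(d, D) = 5*(⅕) = 1)
N(l, s) = s² + 4*l (N(l, s) = 4*l + s² = s² + 4*l)
f = 4 (f = (⅔)*6 = 4)
v(G, Z) = 9/(-3 - G) (v(G, Z) = 9/(-7 + (4 - G)) = 9/(-3 - G))
T(M, k) = 5 + 20*M (T(M, k) = 5*(1² + 4*M) = 5*(1 + 4*M) = 5 + 20*M)
T(260, v(-20, -8)) - 121103 = (5 + 20*260) - 121103 = (5 + 5200) - 121103 = 5205 - 121103 = -115898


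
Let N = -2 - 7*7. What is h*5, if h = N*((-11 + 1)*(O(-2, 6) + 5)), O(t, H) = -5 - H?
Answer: -15300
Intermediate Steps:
N = -51 (N = -2 - 49 = -51)
h = -3060 (h = -51*(-11 + 1)*((-5 - 1*6) + 5) = -(-510)*((-5 - 6) + 5) = -(-510)*(-11 + 5) = -(-510)*(-6) = -51*60 = -3060)
h*5 = -3060*5 = -15300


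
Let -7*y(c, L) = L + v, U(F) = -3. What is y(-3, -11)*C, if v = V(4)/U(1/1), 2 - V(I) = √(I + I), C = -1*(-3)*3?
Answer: 15 - 6*√2/7 ≈ 13.788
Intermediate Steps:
C = 9 (C = 3*3 = 9)
V(I) = 2 - √2*√I (V(I) = 2 - √(I + I) = 2 - √(2*I) = 2 - √2*√I)
v = -⅔ + 2*√2/3 (v = (2 - √2*√4)/(-3) = (2 - 1*√2*2)*(-⅓) = (2 - 2*√2)*(-⅓) = -⅔ + 2*√2/3 ≈ 0.27614)
y(c, L) = 2/21 - 2*√2/21 - L/7 (y(c, L) = -(L + (-⅔ + 2*√2/3))/7 = -(-⅔ + L + 2*√2/3)/7 = 2/21 - 2*√2/21 - L/7)
y(-3, -11)*C = (2/21 - 2*√2/21 - ⅐*(-11))*9 = (2/21 - 2*√2/21 + 11/7)*9 = (5/3 - 2*√2/21)*9 = 15 - 6*√2/7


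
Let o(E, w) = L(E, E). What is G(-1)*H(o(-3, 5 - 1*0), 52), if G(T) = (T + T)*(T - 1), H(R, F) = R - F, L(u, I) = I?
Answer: -220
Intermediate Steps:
o(E, w) = E
G(T) = 2*T*(-1 + T) (G(T) = (2*T)*(-1 + T) = 2*T*(-1 + T))
G(-1)*H(o(-3, 5 - 1*0), 52) = (2*(-1)*(-1 - 1))*(-3 - 1*52) = (2*(-1)*(-2))*(-3 - 52) = 4*(-55) = -220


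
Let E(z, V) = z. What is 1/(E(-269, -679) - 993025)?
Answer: -1/993294 ≈ -1.0068e-6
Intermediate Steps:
1/(E(-269, -679) - 993025) = 1/(-269 - 993025) = 1/(-993294) = -1/993294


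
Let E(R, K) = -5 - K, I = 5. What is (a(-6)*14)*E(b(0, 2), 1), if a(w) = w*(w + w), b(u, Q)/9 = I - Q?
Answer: -6048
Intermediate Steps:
b(u, Q) = 45 - 9*Q (b(u, Q) = 9*(5 - Q) = 45 - 9*Q)
a(w) = 2*w² (a(w) = w*(2*w) = 2*w²)
(a(-6)*14)*E(b(0, 2), 1) = ((2*(-6)²)*14)*(-5 - 1*1) = ((2*36)*14)*(-5 - 1) = (72*14)*(-6) = 1008*(-6) = -6048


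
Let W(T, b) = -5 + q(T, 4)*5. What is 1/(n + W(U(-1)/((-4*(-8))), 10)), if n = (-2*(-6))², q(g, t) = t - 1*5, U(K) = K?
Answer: 1/134 ≈ 0.0074627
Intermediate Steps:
q(g, t) = -5 + t (q(g, t) = t - 5 = -5 + t)
n = 144 (n = 12² = 144)
W(T, b) = -10 (W(T, b) = -5 + (-5 + 4)*5 = -5 - 1*5 = -5 - 5 = -10)
1/(n + W(U(-1)/((-4*(-8))), 10)) = 1/(144 - 10) = 1/134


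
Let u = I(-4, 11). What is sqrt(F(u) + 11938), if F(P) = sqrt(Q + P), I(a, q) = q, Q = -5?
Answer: sqrt(11938 + sqrt(6)) ≈ 109.27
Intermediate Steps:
u = 11
F(P) = sqrt(-5 + P)
sqrt(F(u) + 11938) = sqrt(sqrt(-5 + 11) + 11938) = sqrt(sqrt(6) + 11938) = sqrt(11938 + sqrt(6))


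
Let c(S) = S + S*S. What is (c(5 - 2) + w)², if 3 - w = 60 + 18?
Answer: 3969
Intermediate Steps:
c(S) = S + S²
w = -75 (w = 3 - (60 + 18) = 3 - 1*78 = 3 - 78 = -75)
(c(5 - 2) + w)² = ((5 - 2)*(1 + (5 - 2)) - 75)² = (3*(1 + 3) - 75)² = (3*4 - 75)² = (12 - 75)² = (-63)² = 3969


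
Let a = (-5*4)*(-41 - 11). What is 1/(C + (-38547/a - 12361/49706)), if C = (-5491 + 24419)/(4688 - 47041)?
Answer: -1094703073360/41336005367143 ≈ -0.026483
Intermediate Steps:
C = -18928/42353 (C = 18928/(-42353) = 18928*(-1/42353) = -18928/42353 ≈ -0.44691)
a = 1040 (a = -20*(-52) = 1040)
1/(C + (-38547/a - 12361/49706)) = 1/(-18928/42353 + (-38547/1040 - 12361/49706)) = 1/(-18928/42353 - 964436311/25847120) = 1/(-41336005367143/1094703073360) = -1094703073360/41336005367143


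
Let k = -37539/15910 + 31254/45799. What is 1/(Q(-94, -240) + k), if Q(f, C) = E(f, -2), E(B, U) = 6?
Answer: 16945630/73255233 ≈ 0.23132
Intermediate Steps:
Q(f, C) = 6
k = -28418547/16945630 (k = -37539*1/15910 + 31254*(1/45799) = -873/370 + 31254/45799 = -28418547/16945630 ≈ -1.6770)
1/(Q(-94, -240) + k) = 1/(6 - 28418547/16945630) = 1/(73255233/16945630) = 16945630/73255233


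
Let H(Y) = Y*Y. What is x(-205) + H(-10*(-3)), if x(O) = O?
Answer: 695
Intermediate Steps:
H(Y) = Y**2
x(-205) + H(-10*(-3)) = -205 + (-10*(-3))**2 = -205 + 30**2 = -205 + 900 = 695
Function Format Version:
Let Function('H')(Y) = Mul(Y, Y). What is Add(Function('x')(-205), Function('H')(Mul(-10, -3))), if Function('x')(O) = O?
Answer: 695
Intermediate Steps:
Function('H')(Y) = Pow(Y, 2)
Add(Function('x')(-205), Function('H')(Mul(-10, -3))) = Add(-205, Pow(Mul(-10, -3), 2)) = Add(-205, Pow(30, 2)) = Add(-205, 900) = 695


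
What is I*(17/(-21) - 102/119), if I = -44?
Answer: 220/3 ≈ 73.333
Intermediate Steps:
I*(17/(-21) - 102/119) = -44*(17/(-21) - 102/119) = -44*(17*(-1/21) - 102*1/119) = -44*(-17/21 - 6/7) = -44*(-5/3) = 220/3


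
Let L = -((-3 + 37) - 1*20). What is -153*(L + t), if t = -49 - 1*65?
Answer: 19584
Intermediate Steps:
L = -14 (L = -(34 - 20) = -1*14 = -14)
t = -114 (t = -49 - 65 = -114)
-153*(L + t) = -153*(-14 - 114) = -153*(-128) = 19584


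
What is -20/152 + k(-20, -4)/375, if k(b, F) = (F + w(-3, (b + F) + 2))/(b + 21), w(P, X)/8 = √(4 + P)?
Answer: -1723/14250 ≈ -0.12091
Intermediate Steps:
w(P, X) = 8*√(4 + P)
k(b, F) = (8 + F)/(21 + b) (k(b, F) = (F + 8*√(4 - 3))/(b + 21) = (F + 8*√1)/(21 + b) = (F + 8*1)/(21 + b) = (F + 8)/(21 + b) = (8 + F)/(21 + b))
-20/152 + k(-20, -4)/375 = -20/152 + ((8 - 4)/(21 - 20))/375 = -20*1/152 + (4/1)*(1/375) = -5/38 + (1*4)*(1/375) = -5/38 + 4*(1/375) = -5/38 + 4/375 = -1723/14250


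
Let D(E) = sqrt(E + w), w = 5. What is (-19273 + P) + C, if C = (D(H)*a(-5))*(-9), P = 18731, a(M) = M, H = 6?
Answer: -542 + 45*sqrt(11) ≈ -392.75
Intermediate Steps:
D(E) = sqrt(5 + E) (D(E) = sqrt(E + 5) = sqrt(5 + E))
C = 45*sqrt(11) (C = (sqrt(5 + 6)*(-5))*(-9) = (sqrt(11)*(-5))*(-9) = -5*sqrt(11)*(-9) = 45*sqrt(11) ≈ 149.25)
(-19273 + P) + C = (-19273 + 18731) + 45*sqrt(11) = -542 + 45*sqrt(11)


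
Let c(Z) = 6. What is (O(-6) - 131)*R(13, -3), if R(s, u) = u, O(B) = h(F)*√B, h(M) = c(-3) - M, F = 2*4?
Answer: 393 + 6*I*√6 ≈ 393.0 + 14.697*I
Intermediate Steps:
F = 8
h(M) = 6 - M
O(B) = -2*√B (O(B) = (6 - 1*8)*√B = (6 - 8)*√B = -2*√B)
(O(-6) - 131)*R(13, -3) = (-2*I*√6 - 131)*(-3) = (-131 - 2*I*√6)*(-3) = 393 + 6*I*√6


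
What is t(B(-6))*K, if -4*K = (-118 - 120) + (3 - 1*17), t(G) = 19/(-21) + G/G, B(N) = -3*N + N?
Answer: 6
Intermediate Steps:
B(N) = -2*N
t(G) = 2/21 (t(G) = 19*(-1/21) + 1 = -19/21 + 1 = 2/21)
K = 63 (K = -((-118 - 120) + (3 - 1*17))/4 = -(-238 + (3 - 17))/4 = -(-238 - 14)/4 = -1/4*(-252) = 63)
t(B(-6))*K = (2/21)*63 = 6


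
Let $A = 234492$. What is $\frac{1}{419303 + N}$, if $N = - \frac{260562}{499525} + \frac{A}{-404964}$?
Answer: $\frac{16857470175}{7068369262384186} \approx 2.3849 \cdot 10^{-6}$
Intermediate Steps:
$N = - \frac{18554403839}{16857470175}$ ($N = - \frac{260562}{499525} + \frac{234492}{-404964} = \left(-260562\right) \frac{1}{499525} + 234492 \left(- \frac{1}{404964}\right) = - \frac{260562}{499525} - \frac{19541}{33747} = - \frac{18554403839}{16857470175} \approx -1.1007$)
$\frac{1}{419303 + N} = \frac{1}{419303 - \frac{18554403839}{16857470175}} = \frac{1}{\frac{7068369262384186}{16857470175}} = \frac{16857470175}{7068369262384186}$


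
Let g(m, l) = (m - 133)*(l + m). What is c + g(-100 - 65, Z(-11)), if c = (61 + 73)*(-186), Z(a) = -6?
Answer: 26034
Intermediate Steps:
g(m, l) = (-133 + m)*(l + m)
c = -24924 (c = 134*(-186) = -24924)
c + g(-100 - 65, Z(-11)) = -24924 + ((-100 - 65)**2 - 133*(-6) - 133*(-100 - 65) - 6*(-100 - 65)) = -24924 + ((-165)**2 + 798 - 133*(-165) - 6*(-165)) = -24924 + (27225 + 798 + 21945 + 990) = -24924 + 50958 = 26034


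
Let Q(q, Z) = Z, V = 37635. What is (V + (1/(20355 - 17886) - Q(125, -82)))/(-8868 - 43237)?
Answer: -93123274/128647245 ≈ -0.72387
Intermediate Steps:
(V + (1/(20355 - 17886) - Q(125, -82)))/(-8868 - 43237) = (37635 + (1/(20355 - 17886) - 1*(-82)))/(-8868 - 43237) = (37635 + (1/2469 + 82))/(-52105) = (37635 + (1/2469 + 82))*(-1/52105) = (37635 + 202459/2469)*(-1/52105) = (93123274/2469)*(-1/52105) = -93123274/128647245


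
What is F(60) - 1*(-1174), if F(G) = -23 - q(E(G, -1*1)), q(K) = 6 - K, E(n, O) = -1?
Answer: 1144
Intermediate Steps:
F(G) = -30 (F(G) = -23 - (6 - 1*(-1)) = -23 - (6 + 1) = -23 - 1*7 = -23 - 7 = -30)
F(60) - 1*(-1174) = -30 - 1*(-1174) = -30 + 1174 = 1144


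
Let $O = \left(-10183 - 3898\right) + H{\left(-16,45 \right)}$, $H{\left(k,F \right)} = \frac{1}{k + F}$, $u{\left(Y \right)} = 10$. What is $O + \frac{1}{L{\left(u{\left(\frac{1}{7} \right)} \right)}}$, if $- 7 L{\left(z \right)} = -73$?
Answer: $- \frac{29809201}{2117} \approx -14081.0$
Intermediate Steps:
$H{\left(k,F \right)} = \frac{1}{F + k}$
$L{\left(z \right)} = \frac{73}{7}$ ($L{\left(z \right)} = \left(- \frac{1}{7}\right) \left(-73\right) = \frac{73}{7}$)
$O = - \frac{408348}{29}$ ($O = \left(-10183 - 3898\right) + \frac{1}{45 - 16} = -14081 + \frac{1}{29} = - \frac{408348}{29} \approx -14081.0$)
$O + \frac{1}{L{\left(u{\left(\frac{1}{7} \right)} \right)}} = - \frac{408348}{29} + \frac{1}{\frac{73}{7}} = - \frac{408348}{29} + \frac{7}{73} = - \frac{29809201}{2117}$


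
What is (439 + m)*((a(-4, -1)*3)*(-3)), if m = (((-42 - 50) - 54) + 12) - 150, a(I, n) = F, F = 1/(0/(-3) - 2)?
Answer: 1395/2 ≈ 697.50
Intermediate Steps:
F = -½ (F = 1/(0*(-⅓) - 2) = 1/(0 - 2) = 1/(-2) = -½ ≈ -0.50000)
a(I, n) = -½
m = -284 (m = ((-92 - 54) + 12) - 150 = (-146 + 12) - 150 = -134 - 150 = -284)
(439 + m)*((a(-4, -1)*3)*(-3)) = (439 - 284)*(-½*3*(-3)) = 155*(-3/2*(-3)) = 155*(9/2) = 1395/2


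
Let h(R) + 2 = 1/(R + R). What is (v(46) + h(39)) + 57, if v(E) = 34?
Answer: 6943/78 ≈ 89.013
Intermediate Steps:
h(R) = -2 + 1/(2*R) (h(R) = -2 + 1/(R + R) = -2 + 1/(2*R))
(v(46) + h(39)) + 57 = (34 + (-2 + (½)/39)) + 57 = (34 + (-2 + (½)*(1/39))) + 57 = (34 + (-2 + 1/78)) + 57 = (34 - 155/78) + 57 = 2497/78 + 57 = 6943/78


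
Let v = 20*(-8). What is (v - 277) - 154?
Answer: -591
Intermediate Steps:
v = -160
(v - 277) - 154 = (-160 - 277) - 154 = -437 - 154 = -591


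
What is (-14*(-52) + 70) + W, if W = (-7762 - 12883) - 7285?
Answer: -27132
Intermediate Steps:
W = -27930 (W = -20645 - 7285 = -27930)
(-14*(-52) + 70) + W = (-14*(-52) + 70) - 27930 = (728 + 70) - 27930 = 798 - 27930 = -27132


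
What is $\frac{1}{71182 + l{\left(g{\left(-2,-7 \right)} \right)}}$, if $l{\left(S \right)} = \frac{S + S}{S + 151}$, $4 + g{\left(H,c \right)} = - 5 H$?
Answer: $\frac{157}{11175586} \approx 1.4048 \cdot 10^{-5}$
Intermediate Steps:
$g{\left(H,c \right)} = -4 - 5 H$
$l{\left(S \right)} = \frac{2 S}{151 + S}$
$\frac{1}{71182 + l{\left(g{\left(-2,-7 \right)} \right)}} = \frac{1}{71182 + \frac{2 \left(-4 - -10\right)}{151 - -6}} = \frac{1}{71182 + \frac{2 \left(-4 + 10\right)}{151 + \left(-4 + 10\right)}} = \frac{1}{71182 + 2 \cdot 6 \frac{1}{151 + 6}} = \frac{1}{71182 + 2 \cdot 6 \cdot \frac{1}{157}} = \frac{1}{71182 + \frac{12}{157}} = \frac{1}{\frac{11175586}{157}} = \frac{157}{11175586}$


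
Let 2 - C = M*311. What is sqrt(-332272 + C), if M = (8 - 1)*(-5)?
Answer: I*sqrt(321385) ≈ 566.91*I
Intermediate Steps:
M = -35 (M = 7*(-5) = -35)
C = 10887 (C = 2 - (-35)*311 = 2 - 1*(-10885) = 2 + 10885 = 10887)
sqrt(-332272 + C) = sqrt(-332272 + 10887) = sqrt(-321385) = I*sqrt(321385)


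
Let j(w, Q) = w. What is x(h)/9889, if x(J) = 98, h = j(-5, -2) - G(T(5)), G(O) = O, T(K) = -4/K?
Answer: 98/9889 ≈ 0.0099100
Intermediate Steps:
h = -21/5 (h = -5 - (-4)/5 = -5 - 1*(-⅘) = -5 + ⅘ = -21/5 ≈ -4.2000)
x(h)/9889 = 98/9889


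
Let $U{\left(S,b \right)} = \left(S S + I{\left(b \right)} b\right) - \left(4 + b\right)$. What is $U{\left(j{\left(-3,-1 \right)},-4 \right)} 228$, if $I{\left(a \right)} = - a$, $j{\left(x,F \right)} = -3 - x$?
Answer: $-3648$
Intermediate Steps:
$U{\left(S,b \right)} = -4 + S^{2} - b - b^{2}$ ($U{\left(S,b \right)} = \left(S S + - b b\right) - \left(4 + b\right) = \left(S^{2} - b^{2}\right) - \left(4 + b\right) = -4 + S^{2} - b - b^{2}$)
$U{\left(j{\left(-3,-1 \right)},-4 \right)} 228 = \left(-4 + \left(-3 - -3\right)^{2} - -4 - \left(-4\right)^{2}\right) 228 = \left(-4 + \left(-3 + 3\right)^{2} + 4 - 16\right) 228 = \left(-4 + 0^{2} + 4 - 16\right) 228 = \left(-4 + 0 + 4 - 16\right) 228 = \left(-16\right) 228 = -3648$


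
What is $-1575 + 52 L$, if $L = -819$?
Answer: $-44163$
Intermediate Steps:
$-1575 + 52 L = -1575 + 52 \left(-819\right) = -1575 - 42588 = -44163$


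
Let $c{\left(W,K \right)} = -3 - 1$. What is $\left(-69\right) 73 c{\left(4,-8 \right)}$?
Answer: $20148$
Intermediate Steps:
$c{\left(W,K \right)} = -4$
$\left(-69\right) 73 c{\left(4,-8 \right)} = \left(-69\right) 73 \left(-4\right) = \left(-5037\right) \left(-4\right) = 20148$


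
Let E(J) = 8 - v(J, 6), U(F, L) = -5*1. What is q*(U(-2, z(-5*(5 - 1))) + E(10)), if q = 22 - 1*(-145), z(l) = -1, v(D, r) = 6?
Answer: -501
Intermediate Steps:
U(F, L) = -5
E(J) = 2 (E(J) = 8 - 1*6 = 8 - 6 = 2)
q = 167 (q = 22 + 145 = 167)
q*(U(-2, z(-5*(5 - 1))) + E(10)) = 167*(-5 + 2) = 167*(-3) = -501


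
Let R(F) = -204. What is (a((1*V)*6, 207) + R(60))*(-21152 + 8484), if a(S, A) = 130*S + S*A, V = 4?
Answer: -99874512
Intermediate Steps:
a(S, A) = 130*S + A*S
(a((1*V)*6, 207) + R(60))*(-21152 + 8484) = (((1*4)*6)*(130 + 207) - 204)*(-21152 + 8484) = ((4*6)*337 - 204)*(-12668) = (24*337 - 204)*(-12668) = (8088 - 204)*(-12668) = 7884*(-12668) = -99874512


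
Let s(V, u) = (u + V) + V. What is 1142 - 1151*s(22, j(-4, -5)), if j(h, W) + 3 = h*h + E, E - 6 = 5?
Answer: -77126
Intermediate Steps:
E = 11 (E = 6 + 5 = 11)
j(h, W) = 8 + h² (j(h, W) = -3 + (h*h + 11) = -3 + (h² + 11) = -3 + (11 + h²) = 8 + h²)
s(V, u) = u + 2*V (s(V, u) = (V + u) + V = u + 2*V)
1142 - 1151*s(22, j(-4, -5)) = 1142 - 1151*((8 + (-4)²) + 2*22) = 1142 - 1151*((8 + 16) + 44) = 1142 - 1151*(24 + 44) = 1142 - 1151*68 = 1142 - 78268 = -77126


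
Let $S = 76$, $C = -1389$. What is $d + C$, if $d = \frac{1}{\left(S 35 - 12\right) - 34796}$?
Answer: $- \frac{44653573}{32148} \approx -1389.0$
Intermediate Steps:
$d = - \frac{1}{32148}$ ($d = \frac{1}{\left(76 \cdot 35 - 12\right) - 34796} = \frac{1}{\left(2660 - 12\right) - 34796} = \frac{1}{2648 - 34796} = \frac{1}{-32148} = - \frac{1}{32148} \approx -3.1106 \cdot 10^{-5}$)
$d + C = - \frac{1}{32148} - 1389 = - \frac{44653573}{32148}$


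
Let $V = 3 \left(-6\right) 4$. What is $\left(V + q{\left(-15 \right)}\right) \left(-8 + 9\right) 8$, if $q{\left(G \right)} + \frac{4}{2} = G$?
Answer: $-712$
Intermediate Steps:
$V = -72$ ($V = \left(-18\right) 4 = -72$)
$q{\left(G \right)} = -2 + G$
$\left(V + q{\left(-15 \right)}\right) \left(-8 + 9\right) 8 = \left(-72 - 17\right) \left(-8 + 9\right) 8 = \left(-72 - 17\right) 1 \cdot 8 = \left(-89\right) 8 = -712$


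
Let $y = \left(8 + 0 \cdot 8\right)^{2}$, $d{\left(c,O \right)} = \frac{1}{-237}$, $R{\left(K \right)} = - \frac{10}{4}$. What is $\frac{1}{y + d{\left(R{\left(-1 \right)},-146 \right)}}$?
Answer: $\frac{237}{15167} \approx 0.015626$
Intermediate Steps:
$R{\left(K \right)} = - \frac{5}{2}$ ($R{\left(K \right)} = \left(-10\right) \frac{1}{4} = - \frac{5}{2}$)
$d{\left(c,O \right)} = - \frac{1}{237}$
$y = 64$ ($y = \left(8 + 0\right)^{2} = 8^{2} = 64$)
$\frac{1}{y + d{\left(R{\left(-1 \right)},-146 \right)}} = \frac{1}{64 - \frac{1}{237}} = \frac{1}{\frac{15167}{237}} = \frac{237}{15167}$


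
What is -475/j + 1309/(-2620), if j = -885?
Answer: 17207/463740 ≈ 0.037105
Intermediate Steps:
-475/j + 1309/(-2620) = -475/(-885) + 1309/(-2620) = -475*(-1/885) + 1309*(-1/2620) = 95/177 - 1309/2620 = 17207/463740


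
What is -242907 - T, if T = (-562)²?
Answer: -558751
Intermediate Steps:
T = 315844
-242907 - T = -242907 - 1*315844 = -242907 - 315844 = -558751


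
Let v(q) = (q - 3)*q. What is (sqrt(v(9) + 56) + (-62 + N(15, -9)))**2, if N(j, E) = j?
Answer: (-47 + sqrt(110))**2 ≈ 1333.1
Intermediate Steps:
v(q) = q*(-3 + q) (v(q) = (-3 + q)*q = q*(-3 + q))
(sqrt(v(9) + 56) + (-62 + N(15, -9)))**2 = (sqrt(9*(-3 + 9) + 56) + (-62 + 15))**2 = (sqrt(9*6 + 56) - 47)**2 = (sqrt(54 + 56) - 47)**2 = (sqrt(110) - 47)**2 = (-47 + sqrt(110))**2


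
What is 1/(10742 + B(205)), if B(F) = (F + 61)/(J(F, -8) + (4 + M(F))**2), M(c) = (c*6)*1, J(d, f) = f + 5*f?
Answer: 761354/8178464801 ≈ 9.3093e-5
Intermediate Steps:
J(d, f) = 6*f
M(c) = 6*c (M(c) = (6*c)*1 = 6*c)
B(F) = (61 + F)/(-48 + (4 + 6*F)**2) (B(F) = (F + 61)/(6*(-8) + (4 + 6*F)**2) = (61 + F)/(-48 + (4 + 6*F)**2))
1/(10742 + B(205)) = 1/(10742 + (61 + 205)/(4*(-12 + (2 + 3*205)**2))) = 1/(10742 + (1/4)*266/(-12 + (2 + 615)**2)) = 1/(10742 + (1/4)*266/(-12 + 617**2)) = 1/(10742 + (1/4)*266/(-12 + 380689)) = 1/(10742 + (1/4)*266/380677) = 1/(10742 + (1/4)*(1/380677)*266) = 1/(10742 + 133/761354) = 1/(8178464801/761354) = 761354/8178464801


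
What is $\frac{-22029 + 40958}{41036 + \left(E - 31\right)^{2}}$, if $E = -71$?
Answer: $\frac{18929}{51440} \approx 0.36798$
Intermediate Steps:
$\frac{-22029 + 40958}{41036 + \left(E - 31\right)^{2}} = \frac{-22029 + 40958}{41036 + \left(-71 - 31\right)^{2}} = \frac{18929}{41036 + \left(-102\right)^{2}} = \frac{18929}{41036 + 10404} = \frac{18929}{51440}$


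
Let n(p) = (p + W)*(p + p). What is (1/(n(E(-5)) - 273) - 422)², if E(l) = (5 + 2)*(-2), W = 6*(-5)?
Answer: 163779661809/919681 ≈ 1.7808e+5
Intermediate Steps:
W = -30
E(l) = -14 (E(l) = 7*(-2) = -14)
n(p) = 2*p*(-30 + p) (n(p) = (p - 30)*(p + p) = (-30 + p)*(2*p) = 2*p*(-30 + p))
(1/(n(E(-5)) - 273) - 422)² = (1/(2*(-14)*(-30 - 14) - 273) - 422)² = (1/(2*(-14)*(-44) - 273) - 422)² = (1/(1232 - 273) - 422)² = (1/959 - 422)² = (-404697/959)² = 163779661809/919681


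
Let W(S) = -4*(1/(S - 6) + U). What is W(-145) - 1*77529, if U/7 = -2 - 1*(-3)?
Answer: -11711103/151 ≈ -77557.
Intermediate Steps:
U = 7 (U = 7*(-2 - 1*(-3)) = 7*(-2 + 3) = 7*1 = 7)
W(S) = -28 - 4/(-6 + S) (W(S) = -4*(1/(S - 6) + 7) = -4*(1/(-6 + S) + 7) = -4*(7 + 1/(-6 + S)) = -28 - 4/(-6 + S))
W(-145) - 1*77529 = 4*(41 - 7*(-145))/(-6 - 145) - 1*77529 = 4*(41 + 1015)/(-151) - 77529 = 4*(-1/151)*1056 - 77529 = -4224/151 - 77529 = -11711103/151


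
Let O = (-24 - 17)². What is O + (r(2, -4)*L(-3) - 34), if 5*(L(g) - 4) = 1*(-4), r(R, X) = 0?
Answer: 1647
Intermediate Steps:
L(g) = 16/5 (L(g) = 4 + (1*(-4))/5 = 4 + (⅕)*(-4) = 4 - ⅘ = 16/5)
O = 1681 (O = (-41)² = 1681)
O + (r(2, -4)*L(-3) - 34) = 1681 + (0*(16/5) - 34) = 1681 + (0 - 34) = 1681 - 34 = 1647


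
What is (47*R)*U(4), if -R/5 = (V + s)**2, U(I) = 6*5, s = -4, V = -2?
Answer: -253800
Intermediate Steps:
U(I) = 30
R = -180 (R = -5*(-2 - 4)**2 = -5*(-6)**2 = -5*36 = -180)
(47*R)*U(4) = (47*(-180))*30 = -8460*30 = -253800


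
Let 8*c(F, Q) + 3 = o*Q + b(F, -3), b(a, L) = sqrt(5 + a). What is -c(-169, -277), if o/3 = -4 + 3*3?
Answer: 2079/4 - I*sqrt(41)/4 ≈ 519.75 - 1.6008*I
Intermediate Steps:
o = 15 (o = 3*(-4 + 3*3) = 3*(-4 + 9) = 3*5 = 15)
c(F, Q) = -3/8 + sqrt(5 + F)/8 + 15*Q/8 (c(F, Q) = -3/8 + (15*Q + sqrt(5 + F))/8 = -3/8 + (sqrt(5 + F) + 15*Q)/8 = -3/8 + (sqrt(5 + F)/8 + 15*Q/8) = -3/8 + sqrt(5 + F)/8 + 15*Q/8)
-c(-169, -277) = -(-3/8 + sqrt(5 - 169)/8 + (15/8)*(-277)) = -(-3/8 + sqrt(-164)/8 - 4155/8) = -(-3/8 + (2*I*sqrt(41))/8 - 4155/8) = -(-3/8 + I*sqrt(41)/4 - 4155/8) = -(-2079/4 + I*sqrt(41)/4) = 2079/4 - I*sqrt(41)/4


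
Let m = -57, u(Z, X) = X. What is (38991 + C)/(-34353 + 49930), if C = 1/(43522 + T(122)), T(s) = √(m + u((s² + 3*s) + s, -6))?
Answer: 73855369895599/29505401148619 - 3*I*√7/29505401148619 ≈ 2.5031 - 2.6901e-13*I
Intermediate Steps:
T(s) = 3*I*√7 (T(s) = √(-57 - 6) = √(-63) = 3*I*√7)
C = 1/(43522 + 3*I*√7) ≈ 2.2977e-5 - 4.19e-9*I
(38991 + C)/(-34353 + 49930) = (38991 + (43522/1894164547 - 3*I*√7/1894164547))/(-34353 + 49930) = (73855369895599/1894164547 - 3*I*√7/1894164547)/15577 = (73855369895599/1894164547 - 3*I*√7/1894164547)*(1/15577) = 73855369895599/29505401148619 - 3*I*√7/29505401148619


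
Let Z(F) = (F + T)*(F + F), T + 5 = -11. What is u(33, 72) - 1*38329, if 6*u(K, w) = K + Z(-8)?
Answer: -76519/2 ≈ -38260.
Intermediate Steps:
T = -16 (T = -5 - 11 = -16)
Z(F) = 2*F*(-16 + F) (Z(F) = (F - 16)*(F + F) = (-16 + F)*(2*F) = 2*F*(-16 + F))
u(K, w) = 64 + K/6 (u(K, w) = (K + 2*(-8)*(-16 - 8))/6 = (K + 2*(-8)*(-24))/6 = (K + 384)/6 = (384 + K)/6 = 64 + K/6)
u(33, 72) - 1*38329 = (64 + (⅙)*33) - 1*38329 = (64 + 11/2) - 38329 = 139/2 - 38329 = -76519/2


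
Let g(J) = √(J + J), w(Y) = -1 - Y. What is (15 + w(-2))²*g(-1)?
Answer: 256*I*√2 ≈ 362.04*I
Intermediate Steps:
g(J) = √2*√J (g(J) = √(2*J) = √2*√J)
(15 + w(-2))²*g(-1) = (15 + (-1 - 1*(-2)))²*(√2*√(-1)) = (15 + (-1 + 2))²*(√2*I) = (15 + 1)²*(I*√2) = 16²*(I*√2) = 256*(I*√2) = 256*I*√2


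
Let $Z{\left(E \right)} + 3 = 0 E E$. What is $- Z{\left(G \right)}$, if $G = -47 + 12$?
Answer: $3$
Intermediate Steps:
$G = -35$
$Z{\left(E \right)} = -3$ ($Z{\left(E \right)} = -3 + 0 E E = -3 + 0 E = -3 + 0 = -3$)
$- Z{\left(G \right)} = \left(-1\right) \left(-3\right) = 3$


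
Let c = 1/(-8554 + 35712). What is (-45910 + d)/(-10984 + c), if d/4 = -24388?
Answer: 3896140996/298303471 ≈ 13.061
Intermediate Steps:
d = -97552 (d = 4*(-24388) = -97552)
c = 1/27158 ≈ 3.6822e-5
(-45910 + d)/(-10984 + c) = (-45910 - 97552)/(-10984 + 1/27158) = -143462/(-298303471/27158) = -143462*(-27158/298303471) = 3896140996/298303471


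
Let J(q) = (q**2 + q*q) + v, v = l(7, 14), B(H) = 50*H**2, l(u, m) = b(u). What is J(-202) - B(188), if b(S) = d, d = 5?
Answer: -1685587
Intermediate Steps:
b(S) = 5
l(u, m) = 5
v = 5
J(q) = 5 + 2*q**2 (J(q) = (q**2 + q*q) + 5 = (q**2 + q**2) + 5 = 2*q**2 + 5 = 5 + 2*q**2)
J(-202) - B(188) = (5 + 2*(-202)**2) - 50*188**2 = (5 + 2*40804) - 50*35344 = (5 + 81608) - 1*1767200 = 81613 - 1767200 = -1685587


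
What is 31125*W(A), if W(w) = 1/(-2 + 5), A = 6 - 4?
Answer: 10375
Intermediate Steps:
A = 2
W(w) = ⅓ (W(w) = 1/3 = ⅓)
31125*W(A) = 31125*(⅓) = 10375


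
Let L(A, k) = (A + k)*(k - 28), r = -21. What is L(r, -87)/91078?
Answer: 6210/45539 ≈ 0.13637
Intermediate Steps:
L(A, k) = (-28 + k)*(A + k) (L(A, k) = (A + k)*(-28 + k) = (-28 + k)*(A + k))
L(r, -87)/91078 = ((-87)² - 28*(-21) - 28*(-87) - 21*(-87))/91078 = (7569 + 588 + 2436 + 1827)*(1/91078) = 12420*(1/91078) = 6210/45539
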